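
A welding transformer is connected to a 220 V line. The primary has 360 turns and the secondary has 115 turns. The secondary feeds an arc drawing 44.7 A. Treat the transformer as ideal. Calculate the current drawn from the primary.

For an ideal transformer I_p N_p = I_s N_s, so I_p = 44.7 × 115/360 = 14.3 A.

I_p ≈ 14.3 A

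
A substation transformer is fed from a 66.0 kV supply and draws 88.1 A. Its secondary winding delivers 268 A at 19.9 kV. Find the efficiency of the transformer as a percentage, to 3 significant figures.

η ≈ 91.7%

P_in = 66000 × 88.1 = 5.81460×10^6 W.
P_out = 19900 × 268 = 5.33320×10^6 W.
η = P_out/P_in = 5.33320×10^6/(5.81460×10^6) = 0.917.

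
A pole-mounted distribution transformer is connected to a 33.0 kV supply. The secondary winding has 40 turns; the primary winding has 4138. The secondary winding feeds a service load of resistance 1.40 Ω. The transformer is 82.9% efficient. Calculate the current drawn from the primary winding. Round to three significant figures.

V_s = 33000 × 40/4138 = 318.99 V.
I_s = V_s/R = 318.99/1.40 = 227.85 A.
P_out = V_s I_s = 318.99 × 227.85 = 72684 W.
P_in = P_out/η = 72684/0.829 = 87677 W.
I_p = P_in/V_p = 87677/33000 = 2.66 A.

I_p ≈ 2.66 A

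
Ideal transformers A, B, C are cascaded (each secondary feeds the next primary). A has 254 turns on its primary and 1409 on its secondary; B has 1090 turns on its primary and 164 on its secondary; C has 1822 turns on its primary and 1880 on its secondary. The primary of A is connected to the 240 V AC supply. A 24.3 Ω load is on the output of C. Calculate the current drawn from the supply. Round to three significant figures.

After A: V = 240.00 × 1409/254 = 1331.3 V.
After B: V = 1331.3 × 164/1090 = 200.31 V.
After C: V = 200.31 × 1880/1822 = 206.69 V.
I_load = 206.69/24.3 = 8.5057 A, so P_out = 206.69 × 8.5057 = 1758.0 W.
All ideal ⇒ P_in = P_out, so I_supply = 1758.0/240 = 7.33 A.

I_supply ≈ 7.33 A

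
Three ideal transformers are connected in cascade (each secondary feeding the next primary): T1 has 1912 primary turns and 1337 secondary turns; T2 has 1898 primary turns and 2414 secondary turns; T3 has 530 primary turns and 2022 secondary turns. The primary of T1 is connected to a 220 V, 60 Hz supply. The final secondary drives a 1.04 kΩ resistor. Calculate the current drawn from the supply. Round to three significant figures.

Secondary of T1: V = 220.00 × 1337/1912 = 153.84 V.
Secondary of T2: V = 153.84 × 2414/1898 = 195.66 V.
Secondary of T3: V = 195.66 × 2022/530 = 746.47 V.
I_load = 746.47/1040 = 0.71776 A, so P_out = 746.47 × 0.71776 = 535.79 W.
All ideal ⇒ P_in = P_out, so I_supply = 535.79/220 = 2.44 A.

I_supply ≈ 2.44 A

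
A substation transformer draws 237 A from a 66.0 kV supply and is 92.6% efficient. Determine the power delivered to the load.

P_in = V_in I_in = 66000 × 237 = 1.5642×10^7 W.
P_out = η P_in = 0.926 × 1.5642×10^7 = 1.45×10^7 W.

P_out ≈ 1.45×10^7 W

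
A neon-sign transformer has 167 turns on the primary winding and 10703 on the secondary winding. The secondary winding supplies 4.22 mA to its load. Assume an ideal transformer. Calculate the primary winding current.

I_p ≈ 0.270 A

For an ideal transformer I_p/I_s = N_s/N_p, so I_p = 0.00422 × 10703/167 = 0.270 A.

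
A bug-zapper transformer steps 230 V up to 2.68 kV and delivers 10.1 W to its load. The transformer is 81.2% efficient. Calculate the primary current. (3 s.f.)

I_p ≈ 0.0541 A

P_in = P_out/η = 10.1/0.812 = 12.438 W.
I_p = P_in/V_p = 12.438/230 = 0.0541 A.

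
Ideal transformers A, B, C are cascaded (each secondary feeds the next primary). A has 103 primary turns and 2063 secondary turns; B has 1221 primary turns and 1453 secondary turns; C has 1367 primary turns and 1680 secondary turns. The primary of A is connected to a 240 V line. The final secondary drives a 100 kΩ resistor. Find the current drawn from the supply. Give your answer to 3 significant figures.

After A: V = 240.00 × 2063/103 = 4807.0 V.
After B: V = 4807.0 × 1453/1221 = 5720.4 V.
After C: V = 5720.4 × 1680/1367 = 7030.1 V.
I_load = 7030.1/100000 = 0.070301 A, so P_out = 7030.1 × 0.070301 = 494.23 W.
All ideal ⇒ P_in = P_out, so I_supply = 494.23/240 = 2.06 A.

I_supply ≈ 2.06 A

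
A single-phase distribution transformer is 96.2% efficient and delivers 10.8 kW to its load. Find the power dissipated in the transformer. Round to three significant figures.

P_loss ≈ 427 W

P_in = P_out/η = 10800/0.962 = 11226.6 W.
P_loss = P_in − P_out = 11226.6 − 10800 = 427 W.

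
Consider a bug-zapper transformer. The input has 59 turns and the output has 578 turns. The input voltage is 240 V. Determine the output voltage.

V_out/V_in = N_out/N_in, so V_out = 240 × 578/59 = 2350 V.

V_out ≈ 2350 V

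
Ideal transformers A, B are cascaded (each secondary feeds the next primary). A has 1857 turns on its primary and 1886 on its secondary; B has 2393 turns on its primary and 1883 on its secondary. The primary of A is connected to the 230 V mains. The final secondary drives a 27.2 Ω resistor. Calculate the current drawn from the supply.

I_supply ≈ 5.40 A

After A: V = 230.00 × 1886/1857 = 233.59 V.
After B: V = 233.59 × 1883/2393 = 183.81 V.
I_load = 183.81/27.2 = 6.7577 A, so P_out = 183.81 × 6.7577 = 1242.1 W.
All ideal ⇒ P_in = P_out, so I_supply = 1242.1/230 = 5.40 A.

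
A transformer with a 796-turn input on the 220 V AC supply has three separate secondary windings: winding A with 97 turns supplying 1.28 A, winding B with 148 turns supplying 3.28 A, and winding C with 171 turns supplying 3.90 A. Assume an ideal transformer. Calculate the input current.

I_in ≈ 1.60 A

V_A = 220 × 97/796 = 26.809 V; V_B = 220 × 148/796 = 40.905 V; V_C = 220 × 171/796 = 47.261 V.
P_out = V_A I_A + V_B I_B + V_C I_C = 26.809×1.28 + 40.905×3.28 + 47.261×3.90 = 34.316 + 134.17 + 184.32 = 352.80 W.
Ideal ⇒ P_in = P_out, so I_in = P_out/V_in = 352.80/220 = 1.60 A.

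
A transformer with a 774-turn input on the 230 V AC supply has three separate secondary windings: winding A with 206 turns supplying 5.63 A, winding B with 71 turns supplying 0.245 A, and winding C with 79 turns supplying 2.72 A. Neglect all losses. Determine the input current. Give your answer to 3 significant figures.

I_in ≈ 1.80 A

V_A = 230 × 206/774 = 61.214 V; V_B = 230 × 71/774 = 21.098 V; V_C = 230 × 79/774 = 23.475 V.
P_out = V_A I_A + V_B I_B + V_C I_C = 61.214×5.63 + 21.098×0.245 + 23.475×2.72 = 344.64 + 5.1691 + 63.853 = 413.66 W.
Ideal ⇒ P_in = P_out, so I_in = P_out/V_in = 413.66/230 = 1.80 A.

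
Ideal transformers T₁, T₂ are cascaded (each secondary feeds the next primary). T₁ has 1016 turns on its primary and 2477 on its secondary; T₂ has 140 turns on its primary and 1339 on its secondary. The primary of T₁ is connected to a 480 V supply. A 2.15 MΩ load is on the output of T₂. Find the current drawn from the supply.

Secondary of T₁: V = 480.00 × 2477/1016 = 1170.2 V.
Secondary of T₂: V = 1170.2 × 1339/140 = 11192 V.
I_load = 11192/(2.15×10^6) = 0.0052058 A, so P_out = 11192 × 0.0052058 = 58.266 W.
All ideal ⇒ P_in = P_out, so I_supply = 58.266/480 = 0.121 A.

I_supply ≈ 0.121 A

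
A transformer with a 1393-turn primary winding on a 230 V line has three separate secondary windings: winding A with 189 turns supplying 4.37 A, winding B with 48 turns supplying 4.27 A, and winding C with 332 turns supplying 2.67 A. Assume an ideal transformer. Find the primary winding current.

V_A = 230 × 189/1393 = 31.206 V; V_B = 230 × 48/1393 = 7.9253 V; V_C = 230 × 332/1393 = 54.817 V.
P_out = V_A I_A + V_B I_B + V_C I_C = 31.206×4.37 + 7.9253×4.27 + 54.817×2.67 = 136.37 + 33.841 + 146.36 = 316.57 W.
Ideal ⇒ P_in = P_out, so I_p = P_out/V_p = 316.57/230 = 1.38 A.

I_p ≈ 1.38 A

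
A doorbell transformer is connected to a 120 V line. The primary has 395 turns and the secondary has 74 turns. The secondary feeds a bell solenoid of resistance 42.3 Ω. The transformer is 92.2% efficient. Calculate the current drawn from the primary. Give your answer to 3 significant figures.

I_p ≈ 0.108 A

V_s = 120 × 74/395 = 22.481 V.
I_s = V_s/R = 22.481/42.3 = 0.53147 A.
P_out = V_s I_s = 22.481 × 0.53147 = 11.948 W.
P_in = P_out/η = 11.948/0.922 = 12.959 W.
I_p = P_in/V_p = 12.959/120 = 0.108 A.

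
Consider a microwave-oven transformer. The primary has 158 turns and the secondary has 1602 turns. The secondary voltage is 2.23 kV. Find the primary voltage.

V_p ≈ 220 V

V_p/V_s = N_p/N_s, so V_p = 2230 × 158/1602 = 220 V.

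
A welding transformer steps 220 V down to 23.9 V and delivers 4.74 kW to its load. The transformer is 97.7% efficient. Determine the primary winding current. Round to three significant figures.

P_in = P_out/η = 4740/0.977 = 4851.6 W.
I_p = P_in/V_p = 4851.6/220 = 22.1 A.

I_p ≈ 22.1 A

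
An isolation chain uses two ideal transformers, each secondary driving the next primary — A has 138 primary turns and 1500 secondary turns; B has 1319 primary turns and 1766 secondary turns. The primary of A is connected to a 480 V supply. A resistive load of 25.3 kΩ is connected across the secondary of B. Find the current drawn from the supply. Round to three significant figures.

After A: V = 480.00 × 1500/138 = 5217.4 V.
After B: V = 5217.4 × 1766/1319 = 6985.5 V.
I_load = 6985.5/25300 = 0.27611 A, so P_out = 6985.5 × 0.27611 = 1928.8 W.
All ideal ⇒ P_in = P_out, so I_supply = 1928.8/480 = 4.02 A.

I_supply ≈ 4.02 A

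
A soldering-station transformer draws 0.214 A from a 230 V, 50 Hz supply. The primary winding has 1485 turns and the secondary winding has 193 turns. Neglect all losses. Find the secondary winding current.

I_s ≈ 1.65 A

I_s/I_p = N_p/N_s, so I_s = 0.214 × 1485/193 = 1.65 A.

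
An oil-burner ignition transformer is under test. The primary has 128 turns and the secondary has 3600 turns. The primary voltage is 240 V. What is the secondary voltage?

V_s ≈ 6750 V

V_s/V_p = N_s/N_p, so V_s = 240 × 3600/128 = 6750 V.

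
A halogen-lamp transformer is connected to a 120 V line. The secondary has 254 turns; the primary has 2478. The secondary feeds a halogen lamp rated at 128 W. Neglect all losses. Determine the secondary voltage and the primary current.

V_s = V_p × N_s/N_p = 120 × 254/2478 = 12.300 V.
I_s = P/V_s = 128/12.300 = 10.406 A.
I_p = I_s × N_s/N_p = 10.406 × 254/2478 = 1.07 A.

V_s ≈ 12.3 V, I_p ≈ 1.07 A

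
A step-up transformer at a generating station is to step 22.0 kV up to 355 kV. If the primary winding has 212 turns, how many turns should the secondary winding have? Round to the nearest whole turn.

N_s = 3421 turns

N_s/N_p = V_s/V_p, so N_s = 212 × 355000/22000 = 3420.9 ≈ 3421 turns.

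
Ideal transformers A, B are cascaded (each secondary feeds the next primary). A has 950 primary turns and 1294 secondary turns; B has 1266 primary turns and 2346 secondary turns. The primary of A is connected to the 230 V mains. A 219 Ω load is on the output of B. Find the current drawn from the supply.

I_supply ≈ 6.69 A

Secondary of A: V = 230.00 × 1294/950 = 313.28 V.
Secondary of B: V = 313.28 × 2346/1266 = 580.54 V.
I_load = 580.54/219 = 2.6509 A, so P_out = 580.54 × 2.6509 = 1538.9 W.
All ideal ⇒ P_in = P_out, so I_supply = 1538.9/230 = 6.69 A.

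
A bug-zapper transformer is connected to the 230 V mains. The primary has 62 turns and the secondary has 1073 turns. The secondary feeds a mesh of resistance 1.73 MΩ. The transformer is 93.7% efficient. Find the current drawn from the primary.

V_s = 230 × 1073/62 = 3980.5 V.
I_s = V_s/R = 3980.5/(1.73×10^6) = 0.0023009 A.
P_out = V_s I_s = 3980.5 × 0.0023009 = 9.1585 W.
P_in = P_out/η = 9.1585/0.937 = 9.7743 W.
I_p = P_in/V_p = 9.7743/230 = 0.0425 A.

I_p ≈ 0.0425 A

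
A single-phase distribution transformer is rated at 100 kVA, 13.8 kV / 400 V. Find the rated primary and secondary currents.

I_p = S/V_p = 100000/13800 = 7.25 A.
I_s = S/V_s = 100000/400 = 250 A.

I_p ≈ 7.25 A, I_s ≈ 250 A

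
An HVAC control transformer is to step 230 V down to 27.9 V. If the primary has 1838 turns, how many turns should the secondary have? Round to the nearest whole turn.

N_s/N_p = V_s/V_p, so N_s = 1838 × 27.9/230 = 223.0 ≈ 223 turns.

N_s = 223 turns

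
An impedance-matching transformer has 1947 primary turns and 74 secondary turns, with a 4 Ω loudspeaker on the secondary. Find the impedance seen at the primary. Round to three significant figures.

Z_p = (N_p/N_s)² × Z_s = (1947/74)² × 4 = 2770 Ω.

Z_p ≈ 2770 Ω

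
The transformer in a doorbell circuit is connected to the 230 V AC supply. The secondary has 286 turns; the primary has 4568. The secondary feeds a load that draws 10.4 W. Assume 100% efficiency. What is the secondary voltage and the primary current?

V_s = V_p × N_s/N_p = 230 × 286/4568 = 14.400 V.
I_s = P/V_s = 10.4/14.400 = 0.72221 A.
I_p = I_s × N_s/N_p = 0.72221 × 286/4568 = 0.0452 A.

V_s ≈ 14.4 V, I_p ≈ 0.0452 A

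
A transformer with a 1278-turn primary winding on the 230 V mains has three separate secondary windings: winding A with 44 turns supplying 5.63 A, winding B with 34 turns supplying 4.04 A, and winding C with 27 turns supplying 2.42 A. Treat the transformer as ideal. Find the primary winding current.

V_A = 230 × 44/1278 = 7.9186 V; V_B = 230 × 34/1278 = 6.1189 V; V_C = 230 × 27/1278 = 4.8592 V.
P_out = V_A I_A + V_B I_B + V_C I_C = 7.9186×5.63 + 6.1189×4.04 + 4.8592×2.42 = 44.582 + 24.721 + 11.759 = 81.062 W.
Ideal ⇒ P_in = P_out, so I_p = P_out/V_p = 81.062/230 = 0.352 A.

I_p ≈ 0.352 A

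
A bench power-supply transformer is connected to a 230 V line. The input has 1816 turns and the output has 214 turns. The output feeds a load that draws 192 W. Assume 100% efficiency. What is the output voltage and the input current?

V_out = V_in × N_out/N_in = 230 × 214/1816 = 27.104 V.
I_out = P/V_out = 192/27.104 = 7.0839 A.
I_in = I_out × N_out/N_in = 7.0839 × 214/1816 = 0.835 A.

V_out ≈ 27.1 V, I_in ≈ 0.835 A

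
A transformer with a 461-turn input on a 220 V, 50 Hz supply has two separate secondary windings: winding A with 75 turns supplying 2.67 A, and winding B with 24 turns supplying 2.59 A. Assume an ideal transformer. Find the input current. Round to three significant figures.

I_in ≈ 0.569 A

V_A = 220 × 75/461 = 35.792 V; V_B = 220 × 24/461 = 11.453 V.
P_out = V_A I_A + V_B I_B = 35.792×2.67 + 11.453×2.59 = 95.564 + 29.664 = 125.23 W.
Ideal ⇒ P_in = P_out, so I_in = P_out/V_in = 125.23/220 = 0.569 A.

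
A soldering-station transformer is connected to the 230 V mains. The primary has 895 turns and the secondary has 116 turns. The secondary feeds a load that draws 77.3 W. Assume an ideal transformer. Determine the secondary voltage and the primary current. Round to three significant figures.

V_s ≈ 29.8 V, I_p ≈ 0.336 A

V_s = V_p × N_s/N_p = 230 × 116/895 = 29.810 V.
I_s = P/V_s = 77.3/29.810 = 2.5931 A.
I_p = I_s × N_s/N_p = 2.5931 × 116/895 = 0.336 A.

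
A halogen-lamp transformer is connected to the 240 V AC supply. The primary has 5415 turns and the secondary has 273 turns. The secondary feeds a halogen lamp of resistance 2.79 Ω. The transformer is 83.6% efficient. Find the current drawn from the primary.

I_p ≈ 0.262 A

V_s = 240 × 273/5415 = 12.100 V.
I_s = V_s/R = 12.100/2.79 = 4.3368 A.
P_out = V_s I_s = 12.100 × 4.3368 = 52.474 W.
P_in = P_out/η = 52.474/0.836 = 62.768 W.
I_p = P_in/V_p = 62.768/240 = 0.262 A.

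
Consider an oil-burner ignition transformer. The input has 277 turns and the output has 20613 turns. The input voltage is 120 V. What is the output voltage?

V_out ≈ 8930 V

V_out/V_in = N_out/N_in, so V_out = 120 × 20613/277 = 8930 V.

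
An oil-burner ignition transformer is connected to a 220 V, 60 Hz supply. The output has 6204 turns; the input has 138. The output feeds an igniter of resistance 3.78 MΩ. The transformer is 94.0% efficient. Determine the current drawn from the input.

I_in ≈ 0.125 A

V_out = 220 × 6204/138 = 9890.4 V.
I_out = V_out/R = 9890.4/(3.78×10^6) = 0.0026165 A.
P_out = V_out I_out = 9890.4 × 0.0026165 = 25.878 W.
P_in = P_out/η = 25.878/0.940 = 27.530 W.
I_in = P_in/V_in = 27.530/220 = 0.125 A.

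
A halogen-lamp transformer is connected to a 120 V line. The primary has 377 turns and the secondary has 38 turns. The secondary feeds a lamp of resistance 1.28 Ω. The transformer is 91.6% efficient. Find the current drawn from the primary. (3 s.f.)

I_p ≈ 1.04 A

V_s = 120 × 38/377 = 12.095 V.
I_s = V_s/R = 12.095/1.28 = 9.4496 A.
P_out = V_s I_s = 12.095 × 9.4496 = 114.30 W.
P_in = P_out/η = 114.30/0.916 = 124.78 W.
I_p = P_in/V_p = 124.78/120 = 1.04 A.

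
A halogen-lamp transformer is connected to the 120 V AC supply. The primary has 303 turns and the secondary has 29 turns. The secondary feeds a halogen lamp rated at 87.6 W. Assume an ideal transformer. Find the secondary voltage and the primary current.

V_s ≈ 11.5 V, I_p ≈ 0.730 A

V_s = V_p × N_s/N_p = 120 × 29/303 = 11.485 V.
I_s = P/V_s = 87.6/11.485 = 7.6272 A.
I_p = I_s × N_s/N_p = 7.6272 × 29/303 = 0.730 A.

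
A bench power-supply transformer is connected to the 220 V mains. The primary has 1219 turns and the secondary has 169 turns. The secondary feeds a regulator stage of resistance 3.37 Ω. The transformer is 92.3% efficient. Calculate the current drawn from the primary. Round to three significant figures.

I_p ≈ 1.36 A

V_s = 220 × 169/1219 = 30.500 V.
I_s = V_s/R = 30.500/3.37 = 9.0506 A.
P_out = V_s I_s = 30.500 × 9.0506 = 276.05 W.
P_in = P_out/η = 276.05/0.923 = 299.07 W.
I_p = P_in/V_p = 299.07/220 = 1.36 A.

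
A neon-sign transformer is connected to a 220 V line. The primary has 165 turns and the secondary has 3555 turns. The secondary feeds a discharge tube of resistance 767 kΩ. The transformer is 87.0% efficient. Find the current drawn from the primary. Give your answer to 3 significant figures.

V_s = 220 × 3555/165 = 4740.0 V.
I_s = V_s/R = 4740.0/767000 = 0.0061799 A.
P_out = V_s I_s = 4740.0 × 0.0061799 = 29.293 W.
P_in = P_out/η = 29.293/0.870 = 33.670 W.
I_p = P_in/V_p = 33.670/220 = 0.153 A.

I_p ≈ 0.153 A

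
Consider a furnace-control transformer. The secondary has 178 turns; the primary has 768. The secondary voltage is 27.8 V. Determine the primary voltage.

V_p ≈ 120 V

V_p/V_s = N_p/N_s, so V_p = 27.8 × 768/178 = 120 V.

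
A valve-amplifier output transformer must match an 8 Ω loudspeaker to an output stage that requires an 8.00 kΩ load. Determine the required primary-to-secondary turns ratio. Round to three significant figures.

Z_p/Z_s = (N_p/N_s)², so N_p/N_s = √(8000/8) = √1000 = 31.6.

N_p/N_s ≈ 31.6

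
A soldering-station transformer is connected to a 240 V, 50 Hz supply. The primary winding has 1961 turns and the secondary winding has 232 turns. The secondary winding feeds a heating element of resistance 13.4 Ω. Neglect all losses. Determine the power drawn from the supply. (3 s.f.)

V_s = V_p × N_s/N_p = 240 × 232/1961 = 28.394 V.
I_s = V_s/R = 28.394/13.4 = 2.1189 A.
I_p = I_s × N_s/N_p = 2.1189 × 232/1961 = 0.25068 A.
P = V_p I_p = 240 × 0.25068 = 60.2 W.

P ≈ 60.2 W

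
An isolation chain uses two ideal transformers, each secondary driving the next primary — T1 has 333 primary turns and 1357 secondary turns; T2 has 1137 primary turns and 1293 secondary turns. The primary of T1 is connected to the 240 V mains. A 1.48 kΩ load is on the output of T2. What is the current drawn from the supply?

I_supply ≈ 3.48 A

After T1: V = 240.00 × 1357/333 = 978.02 V.
After T2: V = 978.02 × 1293/1137 = 1112.2 V.
I_load = 1112.2/1480 = 0.75149 A, so P_out = 1112.2 × 0.75149 = 835.81 W.
All ideal ⇒ P_in = P_out, so I_supply = 835.81/240 = 3.48 A.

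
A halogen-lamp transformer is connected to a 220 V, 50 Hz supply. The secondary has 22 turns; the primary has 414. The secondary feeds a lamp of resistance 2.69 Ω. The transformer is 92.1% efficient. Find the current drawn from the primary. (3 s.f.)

V_s = 220 × 22/414 = 11.691 V.
I_s = V_s/R = 11.691/2.69 = 4.3460 A.
P_out = V_s I_s = 11.691 × 4.3460 = 50.809 W.
P_in = P_out/η = 50.809/0.921 = 55.167 W.
I_p = P_in/V_p = 55.167/220 = 0.251 A.

I_p ≈ 0.251 A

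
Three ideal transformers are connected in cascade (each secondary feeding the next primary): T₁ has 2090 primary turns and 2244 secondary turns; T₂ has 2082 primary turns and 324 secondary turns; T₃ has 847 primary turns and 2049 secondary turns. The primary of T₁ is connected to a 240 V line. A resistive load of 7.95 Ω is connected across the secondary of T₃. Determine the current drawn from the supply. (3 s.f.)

I_supply ≈ 4.93 A

After T₁: V = 240.00 × 2244/2090 = 257.68 V.
After T₂: V = 257.68 × 324/2082 = 40.101 V.
After T₃: V = 40.101 × 2049/847 = 97.009 V.
I_load = 97.009/7.95 = 12.202 A, so P_out = 97.009 × 12.202 = 1183.7 W.
All ideal ⇒ P_in = P_out, so I_supply = 1183.7/240 = 4.93 A.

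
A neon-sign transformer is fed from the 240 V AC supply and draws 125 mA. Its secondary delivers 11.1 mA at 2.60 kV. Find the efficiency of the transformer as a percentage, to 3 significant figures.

P_in = 240 × 0.125 = 30.0000 W.
P_out = 2600 × 0.0111 = 28.8600 W.
η = P_out/P_in = 28.8600/30.0000 = 0.962.

η ≈ 96.2%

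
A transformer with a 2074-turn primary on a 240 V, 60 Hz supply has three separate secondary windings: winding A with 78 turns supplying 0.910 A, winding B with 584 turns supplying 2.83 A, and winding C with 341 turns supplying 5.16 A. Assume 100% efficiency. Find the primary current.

I_p ≈ 1.68 A

V_A = 240 × 78/2074 = 9.0260 V; V_B = 240 × 584/2074 = 67.580 V; V_C = 240 × 341/2074 = 39.460 V.
P_out = V_A I_A + V_B I_B + V_C I_C = 9.0260×0.910 + 67.580×2.83 + 39.460×5.16 = 8.2137 + 191.25 + 203.61 = 403.08 W.
Ideal ⇒ P_in = P_out, so I_p = P_out/V_p = 403.08/240 = 1.68 A.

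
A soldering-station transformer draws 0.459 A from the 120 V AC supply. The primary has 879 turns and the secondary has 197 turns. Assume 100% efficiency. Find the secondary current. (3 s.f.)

I_s ≈ 2.05 A

I_s/I_p = N_p/N_s, so I_s = 0.459 × 879/197 = 2.05 A.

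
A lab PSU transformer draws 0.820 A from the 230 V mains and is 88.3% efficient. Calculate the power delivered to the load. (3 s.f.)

P_out ≈ 167 W

P_in = V_p I_p = 230 × 0.820 = 188.60 W.
P_out = η P_in = 0.883 × 188.60 = 167 W.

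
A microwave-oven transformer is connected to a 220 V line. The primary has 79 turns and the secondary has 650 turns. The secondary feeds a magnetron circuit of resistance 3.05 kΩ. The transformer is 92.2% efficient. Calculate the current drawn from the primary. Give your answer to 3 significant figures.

V_s = 220 × 650/79 = 1810.1 V.
I_s = V_s/R = 1810.1/3050 = 0.59348 A.
P_out = V_s I_s = 1810.1 × 0.59348 = 1074.3 W.
P_in = P_out/η = 1074.3/0.922 = 1165.2 W.
I_p = P_in/V_p = 1165.2/220 = 5.30 A.

I_p ≈ 5.30 A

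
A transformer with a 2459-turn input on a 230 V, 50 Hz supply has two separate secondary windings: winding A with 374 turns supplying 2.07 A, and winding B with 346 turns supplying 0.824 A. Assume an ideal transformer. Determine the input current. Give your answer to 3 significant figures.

I_in ≈ 0.431 A

V_A = 230 × 374/2459 = 34.982 V; V_B = 230 × 346/2459 = 32.363 V.
P_out = V_A I_A + V_B I_B = 34.982×2.07 + 32.363×0.824 = 72.412 + 26.667 = 99.079 W.
Ideal ⇒ P_in = P_out, so I_in = P_out/V_in = 99.079/230 = 0.431 A.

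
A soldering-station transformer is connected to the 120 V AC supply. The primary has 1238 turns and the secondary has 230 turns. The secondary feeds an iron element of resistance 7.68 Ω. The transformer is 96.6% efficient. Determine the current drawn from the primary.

V_s = 120 × 230/1238 = 22.294 V.
I_s = V_s/R = 22.294/7.68 = 2.9029 A.
P_out = V_s I_s = 22.294 × 2.9029 = 64.717 W.
P_in = P_out/η = 64.717/0.966 = 66.994 W.
I_p = P_in/V_p = 66.994/120 = 0.558 A.

I_p ≈ 0.558 A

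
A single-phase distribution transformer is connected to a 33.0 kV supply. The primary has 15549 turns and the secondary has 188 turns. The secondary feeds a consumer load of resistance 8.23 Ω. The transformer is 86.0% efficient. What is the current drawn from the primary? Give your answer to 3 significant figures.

I_p ≈ 0.682 A

V_s = 33000 × 188/15549 = 399.00 V.
I_s = V_s/R = 399.00/8.23 = 48.481 A.
P_out = V_s I_s = 399.00 × 48.481 = 19344 W.
P_in = P_out/η = 19344/0.860 = 22493 W.
I_p = P_in/V_p = 22493/33000 = 0.682 A.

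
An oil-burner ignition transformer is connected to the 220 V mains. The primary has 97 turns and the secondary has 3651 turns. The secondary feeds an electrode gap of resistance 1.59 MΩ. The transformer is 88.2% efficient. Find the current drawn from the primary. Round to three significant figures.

I_p ≈ 0.222 A

V_s = 220 × 3651/97 = 8280.6 V.
I_s = V_s/R = 8280.6/(1.59×10^6) = 0.0052079 A.
P_out = V_s I_s = 8280.6 × 0.0052079 = 43.125 W.
P_in = P_out/η = 43.125/0.882 = 48.894 W.
I_p = P_in/V_p = 48.894/220 = 0.222 A.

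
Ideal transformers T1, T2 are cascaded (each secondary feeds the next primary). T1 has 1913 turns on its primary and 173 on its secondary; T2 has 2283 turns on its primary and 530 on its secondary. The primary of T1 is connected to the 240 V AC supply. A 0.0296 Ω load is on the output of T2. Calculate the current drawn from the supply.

I_supply ≈ 3.57 A

After T1: V = 240.00 × 173/1913 = 21.704 V.
After T2: V = 21.704 × 530/2283 = 5.0386 V.
I_load = 5.0386/0.0296 = 170.22 A, so P_out = 5.0386 × 170.22 = 857.70 W.
All ideal ⇒ P_in = P_out, so I_supply = 857.70/240 = 3.57 A.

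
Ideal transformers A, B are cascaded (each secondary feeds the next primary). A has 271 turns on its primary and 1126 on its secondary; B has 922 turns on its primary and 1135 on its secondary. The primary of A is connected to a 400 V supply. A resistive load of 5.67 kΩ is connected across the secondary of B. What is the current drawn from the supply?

After A: V = 400.00 × 1126/271 = 1662.0 V.
After B: V = 1662.0 × 1135/922 = 2045.9 V.
I_load = 2045.9/5670 = 0.36084 A, so P_out = 2045.9 × 0.36084 = 738.25 W.
All ideal ⇒ P_in = P_out, so I_supply = 738.25/400 = 1.85 A.

I_supply ≈ 1.85 A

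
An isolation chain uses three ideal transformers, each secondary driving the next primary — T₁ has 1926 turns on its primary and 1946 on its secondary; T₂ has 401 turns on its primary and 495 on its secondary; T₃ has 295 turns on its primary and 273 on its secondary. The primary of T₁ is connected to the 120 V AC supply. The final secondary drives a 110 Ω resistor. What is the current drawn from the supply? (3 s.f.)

I_supply ≈ 1.45 A

After T₁: V = 120.00 × 1946/1926 = 121.25 V.
After T₂: V = 121.25 × 495/401 = 149.67 V.
After T₃: V = 149.67 × 273/295 = 138.51 V.
I_load = 138.51/110 = 1.2591 A, so P_out = 138.51 × 1.2591 = 174.40 W.
All ideal ⇒ P_in = P_out, so I_supply = 174.40/120 = 1.45 A.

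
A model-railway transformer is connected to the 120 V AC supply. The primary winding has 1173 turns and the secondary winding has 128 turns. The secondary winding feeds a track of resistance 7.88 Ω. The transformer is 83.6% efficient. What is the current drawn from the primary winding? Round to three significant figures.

I_p ≈ 0.217 A

V_s = 120 × 128/1173 = 13.095 V.
I_s = V_s/R = 13.095/7.88 = 1.6618 A.
P_out = V_s I_s = 13.095 × 1.6618 = 21.760 W.
P_in = P_out/η = 21.760/0.836 = 26.029 W.
I_p = P_in/V_p = 26.029/120 = 0.217 A.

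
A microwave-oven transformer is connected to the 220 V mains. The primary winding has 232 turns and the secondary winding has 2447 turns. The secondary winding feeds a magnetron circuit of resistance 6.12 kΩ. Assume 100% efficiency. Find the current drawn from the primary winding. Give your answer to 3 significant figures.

I_p ≈ 4.00 A

V_s = V_p × N_s/N_p = 220 × 2447/232 = 2320.4 V.
I_s = V_s/R = 2320.4/6120 = 0.37916 A.
For an ideal transformer I_p N_p = I_s N_s, so I_p = 0.37916 × 2447/232 = 4.00 A.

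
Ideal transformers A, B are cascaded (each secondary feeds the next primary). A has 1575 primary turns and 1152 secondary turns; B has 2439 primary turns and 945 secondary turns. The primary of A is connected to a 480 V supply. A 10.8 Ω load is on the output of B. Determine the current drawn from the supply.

After A: V = 480.00 × 1152/1575 = 351.09 V.
After B: V = 351.09 × 945/2439 = 136.03 V.
I_load = 136.03/10.8 = 12.595 A, so P_out = 136.03 × 12.595 = 1713.3 W.
All ideal ⇒ P_in = P_out, so I_supply = 1713.3/480 = 3.57 A.

I_supply ≈ 3.57 A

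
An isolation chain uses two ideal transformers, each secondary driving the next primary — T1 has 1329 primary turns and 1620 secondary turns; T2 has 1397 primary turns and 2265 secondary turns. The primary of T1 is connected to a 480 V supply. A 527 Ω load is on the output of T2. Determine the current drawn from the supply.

Secondary of T1: V = 480.00 × 1620/1329 = 585.10 V.
Secondary of T2: V = 585.10 × 2265/1397 = 948.64 V.
I_load = 948.64/527 = 1.8001 A, so P_out = 948.64 × 1.8001 = 1707.6 W.
All ideal ⇒ P_in = P_out, so I_supply = 1707.6/480 = 3.56 A.

I_supply ≈ 3.56 A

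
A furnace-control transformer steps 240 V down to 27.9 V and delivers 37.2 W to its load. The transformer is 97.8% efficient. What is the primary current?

P_in = P_out/η = 37.2/0.978 = 38.037 W.
I_p = P_in/V_p = 38.037/240 = 0.158 A.

I_p ≈ 0.158 A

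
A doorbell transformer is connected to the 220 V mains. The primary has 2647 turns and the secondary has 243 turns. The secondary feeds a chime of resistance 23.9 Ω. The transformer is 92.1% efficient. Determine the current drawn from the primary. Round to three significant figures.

V_s = 220 × 243/2647 = 20.196 V.
I_s = V_s/R = 20.196/23.9 = 0.84504 A.
P_out = V_s I_s = 20.196 × 0.84504 = 17.067 W.
P_in = P_out/η = 17.067/0.921 = 18.531 W.
I_p = P_in/V_p = 18.531/220 = 0.0842 A.

I_p ≈ 0.0842 A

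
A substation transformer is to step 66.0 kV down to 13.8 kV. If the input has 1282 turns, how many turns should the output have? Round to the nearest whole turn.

N_out/N_in = V_out/V_in, so N_out = 1282 × 13800/66000 = 268.1 ≈ 268 turns.

N_out = 268 turns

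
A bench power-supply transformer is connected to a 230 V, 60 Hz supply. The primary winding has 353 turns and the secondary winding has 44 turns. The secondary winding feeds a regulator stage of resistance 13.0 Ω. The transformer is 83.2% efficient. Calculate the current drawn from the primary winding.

I_p ≈ 0.330 A

V_s = 230 × 44/353 = 28.669 V.
I_s = V_s/R = 28.669/13.0 = 2.2053 A.
P_out = V_s I_s = 28.669 × 2.2053 = 63.222 W.
P_in = P_out/η = 63.222/0.832 = 75.988 W.
I_p = P_in/V_p = 75.988/230 = 0.330 A.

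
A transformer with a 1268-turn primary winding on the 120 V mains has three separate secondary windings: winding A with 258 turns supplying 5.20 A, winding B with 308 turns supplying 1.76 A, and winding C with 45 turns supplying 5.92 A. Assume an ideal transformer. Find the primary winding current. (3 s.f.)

V_A = 120 × 258/1268 = 24.416 V; V_B = 120 × 308/1268 = 29.148 V; V_C = 120 × 45/1268 = 4.2587 V.
P_out = V_A I_A + V_B I_B + V_C I_C = 24.416×5.20 + 29.148×1.76 + 4.2587×5.92 = 126.97 + 51.301 + 25.211 = 203.48 W.
Ideal ⇒ P_in = P_out, so I_p = P_out/V_p = 203.48/120 = 1.70 A.

I_p ≈ 1.70 A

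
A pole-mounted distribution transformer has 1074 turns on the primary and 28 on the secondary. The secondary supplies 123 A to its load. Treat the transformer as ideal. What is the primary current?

I_p ≈ 3.21 A

For an ideal transformer I_p/I_s = N_s/N_p, so I_p = 123 × 28/1074 = 3.21 A.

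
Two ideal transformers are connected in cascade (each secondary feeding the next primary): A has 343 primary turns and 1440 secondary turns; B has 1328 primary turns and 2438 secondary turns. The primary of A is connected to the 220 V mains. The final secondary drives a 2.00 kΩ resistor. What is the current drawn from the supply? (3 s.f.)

I_supply ≈ 6.53 A

After A: V = 220.00 × 1440/343 = 923.62 V.
After B: V = 923.62 × 2438/1328 = 1695.6 V.
I_load = 1695.6/2000 = 0.84781 A, so P_out = 1695.6 × 0.84781 = 1437.6 W.
All ideal ⇒ P_in = P_out, so I_supply = 1437.6/220 = 6.53 A.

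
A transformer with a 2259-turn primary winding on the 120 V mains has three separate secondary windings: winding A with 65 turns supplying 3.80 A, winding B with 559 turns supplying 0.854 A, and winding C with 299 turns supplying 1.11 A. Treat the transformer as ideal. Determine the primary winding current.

V_A = 120 × 65/2259 = 3.4529 V; V_B = 120 × 559/2259 = 29.695 V; V_C = 120 × 299/2259 = 15.883 V.
P_out = V_A I_A + V_B I_B + V_C I_C = 3.4529×3.80 + 29.695×0.854 + 15.883×1.11 = 13.121 + 25.359 + 17.630 = 56.110 W.
Ideal ⇒ P_in = P_out, so I_p = P_out/V_p = 56.110/120 = 0.468 A.

I_p ≈ 0.468 A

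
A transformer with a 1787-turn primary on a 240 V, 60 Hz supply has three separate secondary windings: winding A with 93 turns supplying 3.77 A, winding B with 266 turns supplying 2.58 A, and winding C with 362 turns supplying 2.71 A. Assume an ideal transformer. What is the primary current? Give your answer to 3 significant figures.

I_p ≈ 1.13 A

V_A = 240 × 93/1787 = 12.490 V; V_B = 240 × 266/1787 = 35.725 V; V_C = 240 × 362/1787 = 48.618 V.
P_out = V_A I_A + V_B I_B + V_C I_C = 12.490×3.77 + 35.725×2.58 + 48.618×2.71 = 47.088 + 92.170 + 131.75 = 271.01 W.
Ideal ⇒ P_in = P_out, so I_p = P_out/V_p = 271.01/240 = 1.13 A.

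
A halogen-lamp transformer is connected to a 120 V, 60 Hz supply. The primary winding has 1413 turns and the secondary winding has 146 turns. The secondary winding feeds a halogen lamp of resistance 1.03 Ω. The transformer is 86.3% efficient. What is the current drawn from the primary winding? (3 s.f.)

I_p ≈ 1.44 A

V_s = 120 × 146/1413 = 12.399 V.
I_s = V_s/R = 12.399/1.03 = 12.038 A.
P_out = V_s I_s = 12.399 × 12.038 = 149.26 W.
P_in = P_out/η = 149.26/0.863 = 172.96 W.
I_p = P_in/V_p = 172.96/120 = 1.44 A.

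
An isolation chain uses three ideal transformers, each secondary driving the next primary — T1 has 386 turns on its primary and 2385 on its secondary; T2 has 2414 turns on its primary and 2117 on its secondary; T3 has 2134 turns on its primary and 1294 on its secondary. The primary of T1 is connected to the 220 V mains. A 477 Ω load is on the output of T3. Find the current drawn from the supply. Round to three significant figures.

After T1: V = 220.00 × 2385/386 = 1359.3 V.
After T2: V = 1359.3 × 2117/2414 = 1192.1 V.
After T3: V = 1192.1 × 1294/2134 = 722.85 V.
I_load = 722.85/477 = 1.5154 A, so P_out = 722.85 × 1.5154 = 1095.4 W.
All ideal ⇒ P_in = P_out, so I_supply = 1095.4/220 = 4.98 A.

I_supply ≈ 4.98 A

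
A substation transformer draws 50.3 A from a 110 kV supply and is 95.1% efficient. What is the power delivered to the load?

P_in = V_p I_p = 110000 × 50.3 = 5.5330×10^6 W.
P_out = η P_in = 0.951 × 5.5330×10^6 = 5.26×10^6 W.

P_out ≈ 5.26×10^6 W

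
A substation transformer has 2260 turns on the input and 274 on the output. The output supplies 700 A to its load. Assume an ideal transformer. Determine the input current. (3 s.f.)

For an ideal transformer I_in/I_out = N_out/N_in, so I_in = 700 × 274/2260 = 84.9 A.

I_in ≈ 84.9 A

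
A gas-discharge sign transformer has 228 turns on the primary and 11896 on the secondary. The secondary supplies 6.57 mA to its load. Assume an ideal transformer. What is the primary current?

For an ideal transformer I_p/I_s = N_s/N_p, so I_p = 0.00657 × 11896/228 = 0.343 A.

I_p ≈ 0.343 A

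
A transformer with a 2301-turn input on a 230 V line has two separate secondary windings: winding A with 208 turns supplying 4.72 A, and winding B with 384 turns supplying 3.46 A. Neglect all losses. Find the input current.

I_in ≈ 1.00 A

V_A = 230 × 208/2301 = 20.791 V; V_B = 230 × 384/2301 = 38.383 V.
P_out = V_A I_A + V_B I_B = 20.791×4.72 + 38.383×3.46 = 98.133 + 132.81 = 230.94 W.
Ideal ⇒ P_in = P_out, so I_in = P_out/V_in = 230.94/230 = 1.00 A.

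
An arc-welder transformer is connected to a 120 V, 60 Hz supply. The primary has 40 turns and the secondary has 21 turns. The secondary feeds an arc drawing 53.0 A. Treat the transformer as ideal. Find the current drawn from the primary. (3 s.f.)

I_p ≈ 27.8 A

For an ideal transformer I_p N_p = I_s N_s, so I_p = 53.0 × 21/40 = 27.8 A.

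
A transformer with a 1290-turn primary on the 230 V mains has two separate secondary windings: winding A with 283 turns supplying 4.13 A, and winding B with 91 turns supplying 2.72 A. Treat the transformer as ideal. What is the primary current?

V_A = 230 × 283/1290 = 50.457 V; V_B = 230 × 91/1290 = 16.225 V.
P_out = V_A I_A + V_B I_B = 50.457×4.13 + 16.225×2.72 = 208.39 + 44.131 = 252.52 W.
Ideal ⇒ P_in = P_out, so I_p = P_out/V_p = 252.52/230 = 1.10 A.

I_p ≈ 1.10 A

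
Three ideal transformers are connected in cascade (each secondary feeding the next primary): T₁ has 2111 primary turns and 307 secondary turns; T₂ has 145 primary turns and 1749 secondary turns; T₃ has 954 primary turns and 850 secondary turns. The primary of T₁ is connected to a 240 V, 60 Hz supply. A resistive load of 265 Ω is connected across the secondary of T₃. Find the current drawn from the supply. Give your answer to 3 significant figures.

Secondary of T₁: V = 240.00 × 307/2111 = 34.903 V.
Secondary of T₂: V = 34.903 × 1749/145 = 421.00 V.
Secondary of T₃: V = 421.00 × 850/954 = 375.11 V.
I_load = 375.11/265 = 1.4155 A, so P_out = 375.11 × 1.4155 = 530.96 W.
All ideal ⇒ P_in = P_out, so I_supply = 530.96/240 = 2.21 A.

I_supply ≈ 2.21 A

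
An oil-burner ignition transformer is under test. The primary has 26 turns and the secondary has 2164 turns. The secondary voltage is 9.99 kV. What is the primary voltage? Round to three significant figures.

V_p/V_s = N_p/N_s, so V_p = 9990 × 26/2164 = 120 V.

V_p ≈ 120 V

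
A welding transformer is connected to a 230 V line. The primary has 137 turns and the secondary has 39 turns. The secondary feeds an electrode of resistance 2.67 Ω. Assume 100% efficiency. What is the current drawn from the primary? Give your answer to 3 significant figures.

V_s = V_p × N_s/N_p = 230 × 39/137 = 65.474 V.
I_s = V_s/R = 65.474/2.67 = 24.522 A.
For an ideal transformer I_p N_p = I_s N_s, so I_p = 24.522 × 39/137 = 6.98 A.

I_p ≈ 6.98 A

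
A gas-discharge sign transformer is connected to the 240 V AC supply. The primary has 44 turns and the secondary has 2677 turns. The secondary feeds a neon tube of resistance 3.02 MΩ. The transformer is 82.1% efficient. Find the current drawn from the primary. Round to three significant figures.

V_s = 240 × 2677/44 = 14602 V.
I_s = V_s/R = 14602/(3.02×10^6) = 0.0048350 A.
P_out = V_s I_s = 14602 × 0.0048350 = 70.600 W.
P_in = P_out/η = 70.600/0.821 = 85.993 W.
I_p = P_in/V_p = 85.993/240 = 0.358 A.

I_p ≈ 0.358 A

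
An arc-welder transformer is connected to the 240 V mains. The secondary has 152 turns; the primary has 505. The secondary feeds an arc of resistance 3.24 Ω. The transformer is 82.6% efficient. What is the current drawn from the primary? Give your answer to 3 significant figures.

I_p ≈ 8.12 A

V_s = 240 × 152/505 = 72.238 V.
I_s = V_s/R = 72.238/3.24 = 22.296 A.
P_out = V_s I_s = 72.238 × 22.296 = 1610.6 W.
P_in = P_out/η = 1610.6/0.826 = 1949.9 W.
I_p = P_in/V_p = 1949.9/240 = 8.12 A.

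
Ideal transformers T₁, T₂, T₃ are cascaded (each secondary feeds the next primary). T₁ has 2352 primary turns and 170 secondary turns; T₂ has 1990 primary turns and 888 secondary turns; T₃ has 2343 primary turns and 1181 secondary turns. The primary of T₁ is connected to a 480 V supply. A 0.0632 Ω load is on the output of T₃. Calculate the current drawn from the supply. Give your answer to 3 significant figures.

Secondary of T₁: V = 480.00 × 170/2352 = 34.694 V.
Secondary of T₂: V = 34.694 × 888/1990 = 15.481 V.
Secondary of T₃: V = 15.481 × 1181/2343 = 7.8035 V.
I_load = 7.8035/0.0632 = 123.47 A, so P_out = 7.8035 × 123.47 = 963.53 W.
All ideal ⇒ P_in = P_out, so I_supply = 963.53/480 = 2.01 A.

I_supply ≈ 2.01 A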